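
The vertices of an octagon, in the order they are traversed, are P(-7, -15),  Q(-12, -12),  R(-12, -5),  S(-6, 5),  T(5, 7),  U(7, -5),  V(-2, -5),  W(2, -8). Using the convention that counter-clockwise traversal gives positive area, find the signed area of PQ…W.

P→Q: (-7)(-12) − (-12)(-15) = -96
Q→R: (-12)(-5) − (-12)(-12) = -84
R→S: (-12)(5) − (-6)(-5) = -90
S→T: (-6)(7) − (5)(5) = -67
T→U: (5)(-5) − (7)(7) = -74
U→V: (7)(-5) − (-2)(-5) = -45
V→W: (-2)(-8) − (2)(-5) = 26
W→P: (2)(-15) − (-7)(-8) = -86
Σ = -516
Signed area = Σ/2 = -258 (negative ⇒ clockwise traversal).

-258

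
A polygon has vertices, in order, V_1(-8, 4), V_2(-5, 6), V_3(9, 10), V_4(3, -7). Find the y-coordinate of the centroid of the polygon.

697/269

Apply the surveyor's formula. First the cross-terms c_i = x_i·y_{i+1} − x_{i+1}·y_i:
  -28, -104, -93, -44  ⇒  2A = -269, A = -134.5.
Then Σ (y_i + y_{i+1})·c_i = -2091, so ȳ = -2091 / (6·(-134.5)) = 697/269.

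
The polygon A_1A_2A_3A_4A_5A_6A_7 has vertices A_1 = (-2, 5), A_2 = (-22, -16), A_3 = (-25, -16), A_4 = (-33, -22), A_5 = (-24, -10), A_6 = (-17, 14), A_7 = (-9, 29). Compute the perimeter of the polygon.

|A_1A_2| = √((-20)² + (-21)²) = √841 = 29
|A_2A_3| = √((-3)² + (0)²) = √9 = 3
|A_3A_4| = √((-8)² + (-6)²) = √100 = 10
|A_4A_5| = √((9)² + (12)²) = √225 = 15
|A_5A_6| = √((7)² + (24)²) = √625 = 25
|A_6A_7| = √((8)² + (15)²) = √289 = 17
|A_7A_1| = √((7)² + (-24)²) = √625 = 25
Perimeter = 29 + 3 + 10 + 15 + 25 + 17 + 25 = 124.

124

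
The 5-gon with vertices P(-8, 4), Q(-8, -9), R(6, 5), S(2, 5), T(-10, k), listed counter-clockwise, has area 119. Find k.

The doubled signed area Σ (x_i y_{i+1} − x_{i+1} y_i) is linear in k.
With k=0 it equals 148; the coefficient of k is 10 (from the two edges through T).
So 10·k + 148 = 2·119 = 238 ⇒ k = 9.

9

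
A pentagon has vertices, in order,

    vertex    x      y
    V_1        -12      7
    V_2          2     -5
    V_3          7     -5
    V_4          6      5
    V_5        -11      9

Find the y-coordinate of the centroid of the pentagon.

Apply Gauss's area formula. First the cross-terms c_i = x_i·y_{i+1} − x_{i+1}·y_i:
  46, 25, 65, 109, 31  ⇒  2A = 276, A = 138.
Then Σ (y_i + y_{i+1})·c_i = 1864, so ȳ = 1864 / (6·138) = 466/207.

466/207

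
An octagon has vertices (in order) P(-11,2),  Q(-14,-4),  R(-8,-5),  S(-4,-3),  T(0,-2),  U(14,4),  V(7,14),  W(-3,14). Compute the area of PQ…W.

303

Apply Gauss's area formula: 2A = Σ (x_i·y_{i+1} − x_{i+1}·y_i), indices taken mod 8.
Cross-terms: 72, 38, 4, 8, 28, 168, 140, 148  ⇒  Σ = 606
Area = |Σ|/2 = 303.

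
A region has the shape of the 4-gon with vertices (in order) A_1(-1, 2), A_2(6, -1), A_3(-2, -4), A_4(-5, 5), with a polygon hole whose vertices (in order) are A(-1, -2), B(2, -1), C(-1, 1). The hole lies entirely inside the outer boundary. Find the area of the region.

31.5

Outer boundary:
Apply the surveyor's formula: 2A = Σ (x_i·y_{i+1} − x_{i+1}·y_i), indices taken mod 4.
Cross-terms: -11, -26, -30, -5  ⇒  Σ = -72
Area = |Σ|/2 = 36.
Hole:
Cross-terms: 5, 1, 3  ⇒  Σ = 9
Area = |Σ|/2 = 4.5.
Net area = 36 − 4.5 = 31.5.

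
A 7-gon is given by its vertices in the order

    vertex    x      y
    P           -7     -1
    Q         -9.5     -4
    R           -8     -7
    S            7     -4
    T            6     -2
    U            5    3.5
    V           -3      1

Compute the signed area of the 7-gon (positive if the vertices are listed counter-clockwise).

100.25

Apply the shoelace formula: 2A = Σ (x_i·y_{i+1} − x_{i+1}·y_i), indices taken mod 7.
Σ = (18.5) + (34.5) + (81) + (10) + (31) + (15.5) + (10) = 200.5
Signed area = Σ/2 = 100.25 (positive ⇒ counter-clockwise traversal).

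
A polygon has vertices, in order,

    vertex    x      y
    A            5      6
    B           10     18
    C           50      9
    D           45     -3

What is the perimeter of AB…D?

108

|AB| = √((5)² + (12)²) = √169 = 13
|BC| = √((40)² + (-9)²) = √1681 = 41
|CD| = √((-5)² + (-12)²) = √169 = 13
|DA| = √((-40)² + (9)²) = √1681 = 41
Perimeter = 13 + 41 + 13 + 41 = 108.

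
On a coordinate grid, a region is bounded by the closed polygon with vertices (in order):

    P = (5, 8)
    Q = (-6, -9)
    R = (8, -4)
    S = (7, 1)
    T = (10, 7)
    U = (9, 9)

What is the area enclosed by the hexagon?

Cross-terms: 3, 96, 36, 39, 27, 27  ⇒  Σ = 228
Area = |Σ|/2 = 114.

114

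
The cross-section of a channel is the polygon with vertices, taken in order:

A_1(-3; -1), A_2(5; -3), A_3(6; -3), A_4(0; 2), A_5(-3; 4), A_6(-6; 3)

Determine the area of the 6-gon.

32.5

Cross-terms: 14, 3, 12, 6, 15, 15  ⇒  Σ = 65
Area = |Σ|/2 = 32.5.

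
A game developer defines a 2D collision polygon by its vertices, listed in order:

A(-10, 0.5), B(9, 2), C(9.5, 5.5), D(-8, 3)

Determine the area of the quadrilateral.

Apply Gauss's area formula: 2A = Σ (x_i·y_{i+1} − x_{i+1}·y_i), indices taken mod 4.
Σ = (-24.5) + (30.5) + (72.5) + (26) = 104.5
Area = |Σ|/2 = 52.25.

52.25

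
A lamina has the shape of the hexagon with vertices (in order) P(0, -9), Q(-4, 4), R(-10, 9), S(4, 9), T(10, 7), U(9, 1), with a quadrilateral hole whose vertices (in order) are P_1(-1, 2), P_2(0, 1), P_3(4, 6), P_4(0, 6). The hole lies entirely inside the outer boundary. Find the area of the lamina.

164.5

Outer boundary:
Σ = (-36) + (4) + (-126) + (-62) + (-53) + (-81) = -354
Area = |Σ|/2 = 177.
Hole:
Cross-terms: -1, -4, 24, 6  ⇒  Σ = 25
Area = |Σ|/2 = 12.5.
Net area = 177 − 12.5 = 164.5.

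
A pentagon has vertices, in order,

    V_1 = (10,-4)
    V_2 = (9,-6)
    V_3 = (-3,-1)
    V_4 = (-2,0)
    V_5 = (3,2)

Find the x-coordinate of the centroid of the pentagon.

Apply the shoelace (surveyor's) formula. First the cross-terms c_i = x_i·y_{i+1} − x_{i+1}·y_i:
  -24, -27, -2, -4, -32  ⇒  2A = -89, A = -44.5.
Then Σ (x_i + x_{i+1})·c_i = -1028, so x̄ = -1028 / (6·(-44.5)) = 1028/267.

1028/267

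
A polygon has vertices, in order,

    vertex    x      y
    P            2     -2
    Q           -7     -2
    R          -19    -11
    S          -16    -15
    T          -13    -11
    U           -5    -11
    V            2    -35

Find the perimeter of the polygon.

|PQ| = √((-9)² + (0)²) = √81 = 9
|QR| = √((-12)² + (-9)²) = √225 = 15
|RS| = √((3)² + (-4)²) = √25 = 5
|ST| = √((3)² + (4)²) = √25 = 5
|TU| = √((8)² + (0)²) = √64 = 8
|UV| = √((7)² + (-24)²) = √625 = 25
|VP| = √((0)² + (33)²) = √1089 = 33
Perimeter = 9 + 15 + 5 + 5 + 8 + 25 + 33 = 100.

100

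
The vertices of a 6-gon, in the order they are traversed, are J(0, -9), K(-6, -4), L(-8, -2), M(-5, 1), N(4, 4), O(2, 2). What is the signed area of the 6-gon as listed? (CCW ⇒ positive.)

Σ = (-54) + (-20) + (-18) + (-24) + (0) + (-18) = -134
Signed area = Σ/2 = -67 (negative ⇒ clockwise traversal).

-67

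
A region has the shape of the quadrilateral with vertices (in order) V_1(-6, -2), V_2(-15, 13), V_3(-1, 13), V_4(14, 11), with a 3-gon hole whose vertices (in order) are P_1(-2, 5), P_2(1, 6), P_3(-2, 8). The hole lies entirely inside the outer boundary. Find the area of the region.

218

Outer boundary:
Apply the surveyor's formula: 2A = Σ (x_i·y_{i+1} − x_{i+1}·y_i), indices taken mod 4.
Σ = (-108) + (-182) + (-193) + (38) = -445
Area = |Σ|/2 = 222.5.
Hole:
Apply the shoelace formula: 2A = Σ (x_i·y_{i+1} − x_{i+1}·y_i), indices taken mod 3.
P_1→P_2: (-2)(6) − (1)(5) = -17
P_2→P_3: (1)(8) − (-2)(6) = 20
P_3→P_1: (-2)(5) − (-2)(8) = 6
Σ = 9
Area = |Σ|/2 = 4.5.
Net area = 222.5 − 4.5 = 218.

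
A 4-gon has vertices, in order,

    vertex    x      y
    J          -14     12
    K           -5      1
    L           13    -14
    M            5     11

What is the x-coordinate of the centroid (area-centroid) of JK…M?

149/159

Apply the shoelace (surveyor's) formula. First the cross-terms c_i = x_i·y_{i+1} − x_{i+1}·y_i:
  46, 57, 213, 214  ⇒  2A = 530, A = 265.
Then Σ (x_i + x_{i+1})·c_i = 1490, so x̄ = 1490 / (6·265) = 149/159.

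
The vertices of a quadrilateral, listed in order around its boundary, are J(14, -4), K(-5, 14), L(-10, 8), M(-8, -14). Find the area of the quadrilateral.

Apply the shoelace (surveyor's) formula: 2A = Σ (x_i·y_{i+1} − x_{i+1}·y_i), indices taken mod 4.
Σ = (176) + (100) + (204) + (228) = 708
Area = |Σ|/2 = 354.

354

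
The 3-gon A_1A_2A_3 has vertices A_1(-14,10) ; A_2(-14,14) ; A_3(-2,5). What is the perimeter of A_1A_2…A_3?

32

|A_1A_2| = √((0)² + (4)²) = √16 = 4
|A_2A_3| = √((12)² + (-9)²) = √225 = 15
|A_3A_1| = √((-12)² + (5)²) = √169 = 13
Perimeter = 4 + 15 + 13 = 32.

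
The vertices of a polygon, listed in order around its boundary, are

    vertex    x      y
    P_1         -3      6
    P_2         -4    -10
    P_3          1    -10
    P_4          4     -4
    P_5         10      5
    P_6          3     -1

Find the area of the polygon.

95

Apply Gauss's area formula: 2A = Σ (x_i·y_{i+1} − x_{i+1}·y_i), indices taken mod 6.
Cross-terms: 54, 50, 36, 60, -25, 15  ⇒  Σ = 190
Area = |Σ|/2 = 95.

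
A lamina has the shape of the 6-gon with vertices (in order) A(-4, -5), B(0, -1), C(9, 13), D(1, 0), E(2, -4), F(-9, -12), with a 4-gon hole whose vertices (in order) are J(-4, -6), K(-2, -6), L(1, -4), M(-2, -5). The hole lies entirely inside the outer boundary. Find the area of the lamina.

Outer boundary:
A→B: (-4)(-1) − (0)(-5) = 4
B→C: (0)(13) − (9)(-1) = 9
C→D: (9)(0) − (1)(13) = -13
D→E: (1)(-4) − (2)(0) = -4
E→F: (2)(-12) − (-9)(-4) = -60
F→A: (-9)(-5) − (-4)(-12) = -3
Σ = -67
Area = |Σ|/2 = 33.5.
Hole:
Apply the surveyor's formula: 2A = Σ (x_i·y_{i+1} − x_{i+1}·y_i), indices taken mod 4.
Σ = (12) + (14) + (-13) + (-8) = 5
Area = |Σ|/2 = 2.5.
Net area = 33.5 − 2.5 = 31.

31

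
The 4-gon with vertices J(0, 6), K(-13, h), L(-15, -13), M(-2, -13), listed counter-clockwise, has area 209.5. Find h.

1

Write out the shoelace sum; only the two edges meeting at K involve h:
2·Area = [(0·h − (-13)·6) + ((-13)·(-13) − (-15)·h)] + 157
       = 15·h + 404 = 419
⇒ h = 1.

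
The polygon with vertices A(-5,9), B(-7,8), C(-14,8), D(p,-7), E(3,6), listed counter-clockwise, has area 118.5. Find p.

Write out the shoelace sum; only the two edges meeting at D involve p:
2·Area = [((-14)·(-7) − p·8) + (p·6 − 3·(-7))] + 136
       = -2·p + 255 = 237
⇒ p = 9.

9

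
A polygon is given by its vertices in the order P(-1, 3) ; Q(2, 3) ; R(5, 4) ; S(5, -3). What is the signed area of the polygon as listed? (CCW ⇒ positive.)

-19.5

Apply Gauss's area formula: 2A = Σ (x_i·y_{i+1} − x_{i+1}·y_i), indices taken mod 4.
Σ = (-9) + (-7) + (-35) + (12) = -39
Signed area = Σ/2 = -19.5 (negative ⇒ clockwise traversal).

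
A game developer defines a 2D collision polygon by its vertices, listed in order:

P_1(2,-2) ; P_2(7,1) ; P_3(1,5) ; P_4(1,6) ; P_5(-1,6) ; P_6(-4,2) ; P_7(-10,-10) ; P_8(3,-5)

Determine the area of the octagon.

Σ = (16) + (34) + (1) + (12) + (22) + (60) + (80) + (4) = 229
Area = |Σ|/2 = 114.5.

114.5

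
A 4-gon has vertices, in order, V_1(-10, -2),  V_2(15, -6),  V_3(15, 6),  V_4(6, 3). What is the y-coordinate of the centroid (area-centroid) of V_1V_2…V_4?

Apply the shoelace formula. First the cross-terms c_i = x_i·y_{i+1} − x_{i+1}·y_i:
  90, 180, 9, 18  ⇒  2A = 297, A = 148.5.
Then Σ (y_i + y_{i+1})·c_i = -621, so ȳ = -621 / (6·148.5) = -23/33.

-23/33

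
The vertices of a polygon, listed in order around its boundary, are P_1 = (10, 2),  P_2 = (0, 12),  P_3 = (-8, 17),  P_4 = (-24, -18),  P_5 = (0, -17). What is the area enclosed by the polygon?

Apply the shoelace formula: 2A = Σ (x_i·y_{i+1} − x_{i+1}·y_i), indices taken mod 5.
Σ = (120) + (96) + (552) + (408) + (170) = 1346
Area = |Σ|/2 = 673.

673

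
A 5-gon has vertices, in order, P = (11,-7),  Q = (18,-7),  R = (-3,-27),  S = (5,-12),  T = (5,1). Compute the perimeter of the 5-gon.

76

|PQ| = √((7)² + (0)²) = √49 = 7
|QR| = √((-21)² + (-20)²) = √841 = 29
|RS| = √((8)² + (15)²) = √289 = 17
|ST| = √((0)² + (13)²) = √169 = 13
|TP| = √((6)² + (-8)²) = √100 = 10
Perimeter = 7 + 29 + 17 + 13 + 10 = 76.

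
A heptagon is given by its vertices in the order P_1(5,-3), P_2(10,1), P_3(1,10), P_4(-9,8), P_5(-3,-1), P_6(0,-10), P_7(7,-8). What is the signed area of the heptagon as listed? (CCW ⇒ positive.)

192

Apply the shoelace formula: 2A = Σ (x_i·y_{i+1} − x_{i+1}·y_i), indices taken mod 7.
Cross-terms: 35, 99, 98, 33, 30, 70, 19  ⇒  Σ = 384
Signed area = Σ/2 = 192 (positive ⇒ counter-clockwise traversal).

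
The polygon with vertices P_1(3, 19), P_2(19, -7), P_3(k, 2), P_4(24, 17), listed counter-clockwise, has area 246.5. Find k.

20

The doubled signed area Σ (x_i y_{i+1} − x_{i+1} y_i) is linear in k.
With k=0 it equals 13; the coefficient of k is 24 (from the two edges through P_3).
So 24·k + 13 = 2·246.5 = 493 ⇒ k = 20.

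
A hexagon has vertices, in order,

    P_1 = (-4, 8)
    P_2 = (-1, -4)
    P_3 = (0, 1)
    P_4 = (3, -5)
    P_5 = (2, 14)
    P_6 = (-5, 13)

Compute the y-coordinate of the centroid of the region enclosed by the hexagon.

Apply the surveyor's formula. First the cross-terms c_i = x_i·y_{i+1} − x_{i+1}·y_i:
  24, -1, -3, 52, 96, 12  ⇒  2A = 180, A = 90.
Then Σ (y_i + y_{i+1})·c_i = 3423, so ȳ = 3423 / (6·90) = 1141/180.

1141/180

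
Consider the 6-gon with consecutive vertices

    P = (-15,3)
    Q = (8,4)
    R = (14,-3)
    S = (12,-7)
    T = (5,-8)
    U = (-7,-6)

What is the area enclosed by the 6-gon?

242

Apply the surveyor's formula: 2A = Σ (x_i·y_{i+1} − x_{i+1}·y_i), indices taken mod 6.
Σ = (-84) + (-80) + (-62) + (-61) + (-86) + (-111) = -484
Area = |Σ|/2 = 242.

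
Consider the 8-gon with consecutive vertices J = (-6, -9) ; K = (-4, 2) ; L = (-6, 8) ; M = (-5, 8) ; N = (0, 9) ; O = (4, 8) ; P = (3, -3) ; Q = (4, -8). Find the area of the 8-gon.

144.5

Apply Gauss's area formula: 2A = Σ (x_i·y_{i+1} − x_{i+1}·y_i), indices taken mod 8.
Cross-terms: -48, -20, -8, -45, -36, -36, -12, -84  ⇒  Σ = -289
Area = |Σ|/2 = 144.5.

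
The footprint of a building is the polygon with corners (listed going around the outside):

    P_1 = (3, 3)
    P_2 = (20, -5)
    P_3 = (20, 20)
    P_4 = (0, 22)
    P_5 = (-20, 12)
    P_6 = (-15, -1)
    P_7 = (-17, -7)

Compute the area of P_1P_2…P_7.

Apply the shoelace formula: 2A = Σ (x_i·y_{i+1} − x_{i+1}·y_i), indices taken mod 7.
Cross-terms: -75, 500, 440, 440, 200, 88, -30  ⇒  Σ = 1563
Area = |Σ|/2 = 781.5.

781.5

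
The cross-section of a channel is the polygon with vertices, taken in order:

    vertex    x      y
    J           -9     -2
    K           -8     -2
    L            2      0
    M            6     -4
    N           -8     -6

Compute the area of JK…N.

Cross-terms: 2, 4, -8, -68, -38  ⇒  Σ = -108
Area = |Σ|/2 = 54.

54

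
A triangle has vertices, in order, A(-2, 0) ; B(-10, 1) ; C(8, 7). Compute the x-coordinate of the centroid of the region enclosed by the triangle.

-4/3

Apply Gauss's area formula. First the cross-terms c_i = x_i·y_{i+1} − x_{i+1}·y_i:
  -2, -78, 14  ⇒  2A = -66, A = -33.
Then Σ (x_i + x_{i+1})·c_i = 264, so x̄ = 264 / (6·(-33)) = -4/3.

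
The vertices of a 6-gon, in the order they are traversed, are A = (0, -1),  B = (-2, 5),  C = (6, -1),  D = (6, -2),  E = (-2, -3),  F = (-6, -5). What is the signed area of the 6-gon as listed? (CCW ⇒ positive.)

-30

Apply Gauss's area formula: 2A = Σ (x_i·y_{i+1} − x_{i+1}·y_i), indices taken mod 6.
Σ = (-2) + (-28) + (-6) + (-22) + (-8) + (6) = -60
Signed area = Σ/2 = -30 (negative ⇒ clockwise traversal).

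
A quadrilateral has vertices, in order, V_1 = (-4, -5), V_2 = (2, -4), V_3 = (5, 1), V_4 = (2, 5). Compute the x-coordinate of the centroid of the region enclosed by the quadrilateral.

Apply the shoelace formula. First the cross-terms c_i = x_i·y_{i+1} − x_{i+1}·y_i:
  26, 22, 23, 10  ⇒  2A = 81, A = 40.5.
Then Σ (x_i + x_{i+1})·c_i = 243, so x̄ = 243 / (6·40.5) = 1.

1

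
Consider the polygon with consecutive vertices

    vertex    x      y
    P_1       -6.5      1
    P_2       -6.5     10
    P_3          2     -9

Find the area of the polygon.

38.25

Apply Gauss's area formula: 2A = Σ (x_i·y_{i+1} − x_{i+1}·y_i), indices taken mod 3.
Σ = (-58.5) + (38.5) + (-56.5) = -76.5
Area = |Σ|/2 = 38.25.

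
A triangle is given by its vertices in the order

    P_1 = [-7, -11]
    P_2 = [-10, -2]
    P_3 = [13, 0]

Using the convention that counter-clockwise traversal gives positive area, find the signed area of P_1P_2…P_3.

P_1→P_2: (-7)(-2) − (-10)(-11) = -96
P_2→P_3: (-10)(0) − (13)(-2) = 26
P_3→P_1: (13)(-11) − (-7)(0) = -143
Σ = -213
Signed area = Σ/2 = -106.5 (negative ⇒ clockwise traversal).

-106.5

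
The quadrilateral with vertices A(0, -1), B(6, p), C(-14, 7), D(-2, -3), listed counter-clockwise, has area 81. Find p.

4

The doubled signed area Σ (x_i y_{i+1} − x_{i+1} y_i) is linear in p.
With p=0 it equals 106; the coefficient of p is 14 (from the two edges through B).
So 14·p + 106 = 2·81 = 162 ⇒ p = 4.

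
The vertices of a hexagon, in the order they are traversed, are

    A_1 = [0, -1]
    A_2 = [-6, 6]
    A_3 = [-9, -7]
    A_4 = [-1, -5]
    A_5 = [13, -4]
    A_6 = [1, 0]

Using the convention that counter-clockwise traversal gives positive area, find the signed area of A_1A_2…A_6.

100

Cross-terms: -6, 96, 38, 69, 4, -1  ⇒  Σ = 200
Signed area = Σ/2 = 100 (positive ⇒ counter-clockwise traversal).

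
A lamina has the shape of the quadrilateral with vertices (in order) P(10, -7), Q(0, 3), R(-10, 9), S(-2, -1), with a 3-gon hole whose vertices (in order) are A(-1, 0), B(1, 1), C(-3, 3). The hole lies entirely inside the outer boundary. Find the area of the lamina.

Outer boundary:
Apply Gauss's area formula: 2A = Σ (x_i·y_{i+1} − x_{i+1}·y_i), indices taken mod 4.
Cross-terms: 30, 30, 28, 24  ⇒  Σ = 112
Area = |Σ|/2 = 56.
Hole:
Σ = (-1) + (6) + (3) = 8
Area = |Σ|/2 = 4.
Net area = 56 − 4 = 52.

52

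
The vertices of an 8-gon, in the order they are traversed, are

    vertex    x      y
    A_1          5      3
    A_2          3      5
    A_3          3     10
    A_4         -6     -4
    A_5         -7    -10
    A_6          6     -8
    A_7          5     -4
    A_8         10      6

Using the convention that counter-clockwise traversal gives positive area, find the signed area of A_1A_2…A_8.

156.5

Apply the surveyor's formula: 2A = Σ (x_i·y_{i+1} − x_{i+1}·y_i), indices taken mod 8.
Cross-terms: 16, 15, 48, 32, 116, 16, 70, 0  ⇒  Σ = 313
Signed area = Σ/2 = 156.5 (positive ⇒ counter-clockwise traversal).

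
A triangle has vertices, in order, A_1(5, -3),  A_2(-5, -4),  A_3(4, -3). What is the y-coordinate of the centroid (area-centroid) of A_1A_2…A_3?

Apply the shoelace formula. First the cross-terms c_i = x_i·y_{i+1} − x_{i+1}·y_i:
  -35, 31, 3  ⇒  2A = -1, A = -0.5.
Then Σ (y_i + y_{i+1})·c_i = 10, so ȳ = 10 / (6·(-0.5)) = -10/3.

-10/3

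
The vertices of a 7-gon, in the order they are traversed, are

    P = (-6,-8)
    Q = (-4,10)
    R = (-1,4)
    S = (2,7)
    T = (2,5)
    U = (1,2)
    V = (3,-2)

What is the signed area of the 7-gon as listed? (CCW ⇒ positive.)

Cross-terms: -92, -6, -15, -4, -1, -8, -36  ⇒  Σ = -162
Signed area = Σ/2 = -81 (negative ⇒ clockwise traversal).

-81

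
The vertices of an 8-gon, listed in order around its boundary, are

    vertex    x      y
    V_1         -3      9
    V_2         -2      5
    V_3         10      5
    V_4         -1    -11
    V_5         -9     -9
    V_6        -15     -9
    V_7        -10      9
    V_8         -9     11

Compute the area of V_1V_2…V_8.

Cross-terms: 3, -60, -105, -90, -54, -225, -29, -48  ⇒  Σ = -608
Area = |Σ|/2 = 304.

304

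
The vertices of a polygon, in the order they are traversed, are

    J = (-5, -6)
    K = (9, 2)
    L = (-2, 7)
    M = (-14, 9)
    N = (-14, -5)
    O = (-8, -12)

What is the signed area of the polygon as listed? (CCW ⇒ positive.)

Apply the shoelace (surveyor's) formula: 2A = Σ (x_i·y_{i+1} − x_{i+1}·y_i), indices taken mod 6.
Σ = (44) + (67) + (80) + (196) + (128) + (-12) = 503
Signed area = Σ/2 = 251.5 (positive ⇒ counter-clockwise traversal).

251.5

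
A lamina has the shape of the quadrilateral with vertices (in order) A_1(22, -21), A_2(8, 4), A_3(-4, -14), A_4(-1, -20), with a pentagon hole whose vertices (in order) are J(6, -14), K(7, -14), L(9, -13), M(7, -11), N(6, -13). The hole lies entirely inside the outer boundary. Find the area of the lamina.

Outer boundary:
Apply the shoelace (surveyor's) formula: 2A = Σ (x_i·y_{i+1} − x_{i+1}·y_i), indices taken mod 4.
A_1→A_2: (22)(4) − (8)(-21) = 256
A_2→A_3: (8)(-14) − (-4)(4) = -96
A_3→A_4: (-4)(-20) − (-1)(-14) = 66
A_4→A_1: (-1)(-21) − (22)(-20) = 461
Σ = 687
Area = |Σ|/2 = 343.5.
Hole:
Σ = (14) + (35) + (-8) + (-25) + (-6) = 10
Area = |Σ|/2 = 5.
Net area = 343.5 − 5 = 338.5.

338.5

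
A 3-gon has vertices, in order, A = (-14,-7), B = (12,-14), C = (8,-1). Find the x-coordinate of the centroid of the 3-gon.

2

Apply Gauss's area formula. First the cross-terms c_i = x_i·y_{i+1} − x_{i+1}·y_i:
  280, 100, -70  ⇒  2A = 310, A = 155.
Then Σ (x_i + x_{i+1})·c_i = 1860, so x̄ = 1860 / (6·155) = 2.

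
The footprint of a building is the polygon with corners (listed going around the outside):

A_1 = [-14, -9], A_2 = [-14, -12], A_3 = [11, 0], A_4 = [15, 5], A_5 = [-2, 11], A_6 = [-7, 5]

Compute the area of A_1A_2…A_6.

302

Apply Gauss's area formula: 2A = Σ (x_i·y_{i+1} − x_{i+1}·y_i), indices taken mod 6.
Cross-terms: 42, 132, 55, 175, 67, 133  ⇒  Σ = 604
Area = |Σ|/2 = 302.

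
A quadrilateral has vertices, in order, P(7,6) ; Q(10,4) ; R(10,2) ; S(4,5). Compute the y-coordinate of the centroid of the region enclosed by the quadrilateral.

Apply the shoelace formula. First the cross-terms c_i = x_i·y_{i+1} − x_{i+1}·y_i:
  -32, -20, 42, -11  ⇒  2A = -21, A = -10.5.
Then Σ (y_i + y_{i+1})·c_i = -267, so ȳ = -267 / (6·(-10.5)) = 89/21.

89/21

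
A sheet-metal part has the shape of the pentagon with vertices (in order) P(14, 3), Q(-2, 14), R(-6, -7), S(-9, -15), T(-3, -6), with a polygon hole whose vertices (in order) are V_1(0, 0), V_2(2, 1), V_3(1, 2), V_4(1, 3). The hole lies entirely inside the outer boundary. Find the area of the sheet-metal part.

203.5

Outer boundary:
Σ = (202) + (98) + (27) + (9) + (75) = 411
Area = |Σ|/2 = 205.5.
Hole:
V_1→V_2: (0)(1) − (2)(0) = 0
V_2→V_3: (2)(2) − (1)(1) = 3
V_3→V_4: (1)(3) − (1)(2) = 1
V_4→V_1: (1)(0) − (0)(3) = 0
Σ = 4
Area = |Σ|/2 = 2.
Net area = 205.5 − 2 = 203.5.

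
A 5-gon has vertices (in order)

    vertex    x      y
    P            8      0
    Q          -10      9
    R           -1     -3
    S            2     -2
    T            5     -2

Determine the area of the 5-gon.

Apply the surveyor's formula: 2A = Σ (x_i·y_{i+1} − x_{i+1}·y_i), indices taken mod 5.
Σ = (72) + (39) + (8) + (6) + (16) = 141
Area = |Σ|/2 = 70.5.

70.5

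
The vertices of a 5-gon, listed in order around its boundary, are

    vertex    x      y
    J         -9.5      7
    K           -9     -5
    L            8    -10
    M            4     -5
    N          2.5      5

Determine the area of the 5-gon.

Apply the surveyor's formula: 2A = Σ (x_i·y_{i+1} − x_{i+1}·y_i), indices taken mod 5.
Σ = (110.5) + (130) + (0) + (32.5) + (65) = 338
Area = |Σ|/2 = 169.

169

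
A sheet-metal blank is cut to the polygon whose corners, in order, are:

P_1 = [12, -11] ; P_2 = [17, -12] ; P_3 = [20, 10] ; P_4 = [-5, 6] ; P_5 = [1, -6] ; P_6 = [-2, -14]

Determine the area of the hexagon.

Apply Gauss's area formula: 2A = Σ (x_i·y_{i+1} − x_{i+1}·y_i), indices taken mod 6.
Σ = (43) + (410) + (170) + (24) + (-26) + (190) = 811
Area = |Σ|/2 = 405.5.

405.5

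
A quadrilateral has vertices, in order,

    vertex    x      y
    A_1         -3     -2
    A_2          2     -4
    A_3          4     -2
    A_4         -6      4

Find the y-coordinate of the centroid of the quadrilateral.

-2/3

Apply Gauss's area formula. First the cross-terms c_i = x_i·y_{i+1} − x_{i+1}·y_i:
  16, 12, 4, 24  ⇒  2A = 56, A = 28.
Then Σ (y_i + y_{i+1})·c_i = -112, so ȳ = -112 / (6·28) = -2/3.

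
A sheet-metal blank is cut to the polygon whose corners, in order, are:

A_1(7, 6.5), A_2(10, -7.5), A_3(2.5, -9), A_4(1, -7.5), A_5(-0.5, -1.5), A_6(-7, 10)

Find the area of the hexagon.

Apply Gauss's area formula: 2A = Σ (x_i·y_{i+1} − x_{i+1}·y_i), indices taken mod 6.
Cross-terms: -117.5, -71.25, -9.75, -5.25, -15.5, -115.5  ⇒  Σ = -334.75
Area = |Σ|/2 = 167.375.

167.375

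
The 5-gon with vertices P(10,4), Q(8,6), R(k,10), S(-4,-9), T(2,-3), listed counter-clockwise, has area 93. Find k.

Write out the shoelace sum; only the two edges meeting at R involve k:
2·Area = [(8·10 − k·6) + (k·(-9) − (-4)·10)] + 96
       = -15·k + 216 = 186
⇒ k = 2.

2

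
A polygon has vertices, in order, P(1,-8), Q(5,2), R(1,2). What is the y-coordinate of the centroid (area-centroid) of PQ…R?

-4/3

Apply Gauss's area formula. First the cross-terms c_i = x_i·y_{i+1} − x_{i+1}·y_i:
  42, 8, -10  ⇒  2A = 40, A = 20.
Then Σ (y_i + y_{i+1})·c_i = -160, so ȳ = -160 / (6·20) = -4/3.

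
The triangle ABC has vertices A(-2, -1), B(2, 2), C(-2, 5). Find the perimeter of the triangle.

16

|AB| = √((4)² + (3)²) = √25 = 5
|BC| = √((-4)² + (3)²) = √25 = 5
|CA| = √((0)² + (-6)²) = √36 = 6
Perimeter = 5 + 5 + 6 = 16.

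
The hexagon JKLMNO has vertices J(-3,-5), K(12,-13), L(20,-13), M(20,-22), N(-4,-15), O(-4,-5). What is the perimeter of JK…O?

|JK| = √((15)² + (-8)²) = √289 = 17
|KL| = √((8)² + (0)²) = √64 = 8
|LM| = √((0)² + (-9)²) = √81 = 9
|MN| = √((-24)² + (7)²) = √625 = 25
|NO| = √((0)² + (10)²) = √100 = 10
|OJ| = √((1)² + (0)²) = √1 = 1
Perimeter = 17 + 8 + 9 + 25 + 10 + 1 = 70.

70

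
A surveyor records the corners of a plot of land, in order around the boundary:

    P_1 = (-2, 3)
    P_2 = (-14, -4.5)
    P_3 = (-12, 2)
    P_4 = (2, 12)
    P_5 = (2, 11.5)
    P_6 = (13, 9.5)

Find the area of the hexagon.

P_1→P_2: (-2)(-4.5) − (-14)(3) = 51
P_2→P_3: (-14)(2) − (-12)(-4.5) = -82
P_3→P_4: (-12)(12) − (2)(2) = -148
P_4→P_5: (2)(11.5) − (2)(12) = -1
P_5→P_6: (2)(9.5) − (13)(11.5) = -130.5
P_6→P_1: (13)(3) − (-2)(9.5) = 58
Σ = -252.5
Area = |Σ|/2 = 126.25.

126.25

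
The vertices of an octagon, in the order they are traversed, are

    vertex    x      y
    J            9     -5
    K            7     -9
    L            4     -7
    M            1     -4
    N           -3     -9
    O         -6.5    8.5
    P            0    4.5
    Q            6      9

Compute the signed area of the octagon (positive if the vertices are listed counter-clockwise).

-170.125

Apply Gauss's area formula: 2A = Σ (x_i·y_{i+1} − x_{i+1}·y_i), indices taken mod 8.
Cross-terms: -46, -13, -9, -21, -84, -29.25, -27, -111  ⇒  Σ = -340.25
Signed area = Σ/2 = -170.125 (negative ⇒ clockwise traversal).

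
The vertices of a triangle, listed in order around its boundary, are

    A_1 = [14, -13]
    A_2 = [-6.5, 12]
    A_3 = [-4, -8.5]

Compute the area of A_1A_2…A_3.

Apply the shoelace (surveyor's) formula: 2A = Σ (x_i·y_{i+1} − x_{i+1}·y_i), indices taken mod 3.
Σ = (83.5) + (103.25) + (171) = 357.75
Area = |Σ|/2 = 178.875.

178.875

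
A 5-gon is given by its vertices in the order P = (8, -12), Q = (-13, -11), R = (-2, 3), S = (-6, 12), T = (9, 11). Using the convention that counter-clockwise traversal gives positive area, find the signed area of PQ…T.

-340.5

Apply the shoelace formula: 2A = Σ (x_i·y_{i+1} − x_{i+1}·y_i), indices taken mod 5.
Cross-terms: -244, -61, -6, -174, -196  ⇒  Σ = -681
Signed area = Σ/2 = -340.5 (negative ⇒ clockwise traversal).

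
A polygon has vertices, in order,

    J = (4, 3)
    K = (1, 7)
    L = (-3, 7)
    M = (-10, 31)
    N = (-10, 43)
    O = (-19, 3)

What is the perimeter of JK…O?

110

|JK| = √((-3)² + (4)²) = √25 = 5
|KL| = √((-4)² + (0)²) = √16 = 4
|LM| = √((-7)² + (24)²) = √625 = 25
|MN| = √((0)² + (12)²) = √144 = 12
|NO| = √((-9)² + (-40)²) = √1681 = 41
|OJ| = √((23)² + (0)²) = √529 = 23
Perimeter = 5 + 4 + 25 + 12 + 41 + 23 = 110.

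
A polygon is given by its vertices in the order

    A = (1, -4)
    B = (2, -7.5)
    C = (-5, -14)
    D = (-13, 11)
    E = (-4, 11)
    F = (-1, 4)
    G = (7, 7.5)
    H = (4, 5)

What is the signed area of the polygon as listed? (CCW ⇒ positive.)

Apply the surveyor's formula: 2A = Σ (x_i·y_{i+1} − x_{i+1}·y_i), indices taken mod 8.
Cross-terms: 0.5, -65.5, -237, -99, -5, -35.5, 5, -21  ⇒  Σ = -457.5
Signed area = Σ/2 = -228.75 (negative ⇒ clockwise traversal).

-228.75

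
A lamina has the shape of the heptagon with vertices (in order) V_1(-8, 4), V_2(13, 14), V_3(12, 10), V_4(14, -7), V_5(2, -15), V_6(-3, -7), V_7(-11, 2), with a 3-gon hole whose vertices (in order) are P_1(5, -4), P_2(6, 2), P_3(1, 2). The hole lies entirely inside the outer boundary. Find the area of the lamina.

Outer boundary:
V_1→V_2: (-8)(14) − (13)(4) = -164
V_2→V_3: (13)(10) − (12)(14) = -38
V_3→V_4: (12)(-7) − (14)(10) = -224
V_4→V_5: (14)(-15) − (2)(-7) = -196
V_5→V_6: (2)(-7) − (-3)(-15) = -59
V_6→V_7: (-3)(2) − (-11)(-7) = -83
V_7→V_1: (-11)(4) − (-8)(2) = -28
Σ = -792
Area = |Σ|/2 = 396.
Hole:
Σ = (34) + (10) + (-14) = 30
Area = |Σ|/2 = 15.
Net area = 396 − 15 = 381.

381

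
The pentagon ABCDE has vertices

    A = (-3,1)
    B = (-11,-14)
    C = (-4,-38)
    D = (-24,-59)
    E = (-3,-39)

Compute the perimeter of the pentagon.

140

|AB| = √((-8)² + (-15)²) = √289 = 17
|BC| = √((7)² + (-24)²) = √625 = 25
|CD| = √((-20)² + (-21)²) = √841 = 29
|DE| = √((21)² + (20)²) = √841 = 29
|EA| = √((0)² + (40)²) = √1600 = 40
Perimeter = 17 + 25 + 29 + 29 + 40 = 140.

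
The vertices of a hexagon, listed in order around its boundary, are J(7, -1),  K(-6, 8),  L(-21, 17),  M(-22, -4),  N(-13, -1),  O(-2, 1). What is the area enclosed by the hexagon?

262

J→K: (7)(8) − (-6)(-1) = 50
K→L: (-6)(17) − (-21)(8) = 66
L→M: (-21)(-4) − (-22)(17) = 458
M→N: (-22)(-1) − (-13)(-4) = -30
N→O: (-13)(1) − (-2)(-1) = -15
O→J: (-2)(-1) − (7)(1) = -5
Σ = 524
Area = |Σ|/2 = 262.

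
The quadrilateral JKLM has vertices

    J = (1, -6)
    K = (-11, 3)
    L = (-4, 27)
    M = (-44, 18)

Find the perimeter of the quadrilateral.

|JK| = √((-12)² + (9)²) = √225 = 15
|KL| = √((7)² + (24)²) = √625 = 25
|LM| = √((-40)² + (-9)²) = √1681 = 41
|MJ| = √((45)² + (-24)²) = √2601 = 51
Perimeter = 15 + 25 + 41 + 51 = 132.

132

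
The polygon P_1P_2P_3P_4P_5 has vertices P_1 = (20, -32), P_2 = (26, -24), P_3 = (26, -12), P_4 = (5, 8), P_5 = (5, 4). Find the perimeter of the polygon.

94

|P_1P_2| = √((6)² + (8)²) = √100 = 10
|P_2P_3| = √((0)² + (12)²) = √144 = 12
|P_3P_4| = √((-21)² + (20)²) = √841 = 29
|P_4P_5| = √((0)² + (-4)²) = √16 = 4
|P_5P_1| = √((15)² + (-36)²) = √1521 = 39
Perimeter = 10 + 12 + 29 + 4 + 39 = 94.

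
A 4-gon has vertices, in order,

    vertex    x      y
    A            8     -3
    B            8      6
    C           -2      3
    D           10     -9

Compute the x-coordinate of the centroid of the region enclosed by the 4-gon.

338/69

Apply the surveyor's formula. First the cross-terms c_i = x_i·y_{i+1} − x_{i+1}·y_i:
  72, 36, -12, 42  ⇒  2A = 138, A = 69.
Then Σ (x_i + x_{i+1})·c_i = 2028, so x̄ = 2028 / (6·69) = 338/69.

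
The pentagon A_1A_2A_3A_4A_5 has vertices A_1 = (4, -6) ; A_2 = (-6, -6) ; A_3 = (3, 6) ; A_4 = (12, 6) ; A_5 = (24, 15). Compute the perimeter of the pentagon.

78

|A_1A_2| = √((-10)² + (0)²) = √100 = 10
|A_2A_3| = √((9)² + (12)²) = √225 = 15
|A_3A_4| = √((9)² + (0)²) = √81 = 9
|A_4A_5| = √((12)² + (9)²) = √225 = 15
|A_5A_1| = √((-20)² + (-21)²) = √841 = 29
Perimeter = 10 + 15 + 9 + 15 + 29 = 78.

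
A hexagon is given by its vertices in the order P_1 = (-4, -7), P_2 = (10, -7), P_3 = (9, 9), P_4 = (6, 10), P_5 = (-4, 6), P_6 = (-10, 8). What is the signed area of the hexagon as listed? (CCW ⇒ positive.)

P_1→P_2: (-4)(-7) − (10)(-7) = 98
P_2→P_3: (10)(9) − (9)(-7) = 153
P_3→P_4: (9)(10) − (6)(9) = 36
P_4→P_5: (6)(6) − (-4)(10) = 76
P_5→P_6: (-4)(8) − (-10)(6) = 28
P_6→P_1: (-10)(-7) − (-4)(8) = 102
Σ = 493
Signed area = Σ/2 = 246.5 (positive ⇒ counter-clockwise traversal).

246.5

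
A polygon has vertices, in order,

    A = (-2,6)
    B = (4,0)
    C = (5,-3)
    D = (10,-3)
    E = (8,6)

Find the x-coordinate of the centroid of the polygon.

Apply the shoelace (surveyor's) formula. First the cross-terms c_i = x_i·y_{i+1} − x_{i+1}·y_i:
  -24, -12, 15, 84, 60  ⇒  2A = 123, A = 61.5.
Then Σ (x_i + x_{i+1})·c_i = 1941, so x̄ = 1941 / (6·61.5) = 647/123.

647/123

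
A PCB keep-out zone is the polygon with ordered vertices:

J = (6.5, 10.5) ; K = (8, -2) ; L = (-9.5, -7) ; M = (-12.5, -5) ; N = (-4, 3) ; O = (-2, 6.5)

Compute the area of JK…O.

176.375

Apply the shoelace (surveyor's) formula: 2A = Σ (x_i·y_{i+1} − x_{i+1}·y_i), indices taken mod 6.
Σ = (-97) + (-75) + (-40) + (-57.5) + (-20) + (-63.25) = -352.75
Area = |Σ|/2 = 176.375.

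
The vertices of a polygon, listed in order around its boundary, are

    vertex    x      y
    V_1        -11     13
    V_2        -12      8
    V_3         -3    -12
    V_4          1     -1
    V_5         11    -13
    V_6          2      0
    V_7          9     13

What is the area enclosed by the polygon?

Apply the shoelace formula: 2A = Σ (x_i·y_{i+1} − x_{i+1}·y_i), indices taken mod 7.
Cross-terms: 68, 168, 15, -2, 26, 26, 260  ⇒  Σ = 561
Area = |Σ|/2 = 280.5.

280.5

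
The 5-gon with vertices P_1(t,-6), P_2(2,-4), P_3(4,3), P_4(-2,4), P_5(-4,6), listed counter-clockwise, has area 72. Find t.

The doubled signed area Σ (x_i y_{i+1} − x_{i+1} y_i) is linear in t.
With t=0 it equals 84; the coefficient of t is -10 (from the two edges through P_1).
So -10·t + 84 = 2·72 = 144 ⇒ t = -6.

-6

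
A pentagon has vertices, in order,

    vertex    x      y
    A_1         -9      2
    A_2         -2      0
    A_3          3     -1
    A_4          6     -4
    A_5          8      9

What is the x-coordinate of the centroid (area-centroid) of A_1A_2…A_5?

Apply the shoelace (surveyor's) formula. First the cross-terms c_i = x_i·y_{i+1} − x_{i+1}·y_i:
  4, 2, -6, 86, 97  ⇒  2A = 183, A = 91.5.
Then Σ (x_i + x_{i+1})·c_i = 1011, so x̄ = 1011 / (6·91.5) = 337/183.

337/183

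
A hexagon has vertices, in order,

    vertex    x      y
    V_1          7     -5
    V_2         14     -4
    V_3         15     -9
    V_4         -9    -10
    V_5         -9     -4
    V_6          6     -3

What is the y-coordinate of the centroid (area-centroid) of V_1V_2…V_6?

-20/3

Apply the shoelace (surveyor's) formula. First the cross-terms c_i = x_i·y_{i+1} − x_{i+1}·y_i:
  42, -66, -231, -54, 51, -9  ⇒  2A = -267, A = -133.5.
Then Σ (y_i + y_{i+1})·c_i = 5340, so ȳ = 5340 / (6·(-133.5)) = -20/3.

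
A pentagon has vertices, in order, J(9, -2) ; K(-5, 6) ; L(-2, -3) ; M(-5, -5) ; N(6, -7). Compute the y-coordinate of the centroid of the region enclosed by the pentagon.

Apply Gauss's area formula. First the cross-terms c_i = x_i·y_{i+1} − x_{i+1}·y_i:
  44, 27, -5, 65, 51  ⇒  2A = 182, A = 91.
Then Σ (y_i + y_{i+1})·c_i = -942, so ȳ = -942 / (6·91) = -157/91.

-157/91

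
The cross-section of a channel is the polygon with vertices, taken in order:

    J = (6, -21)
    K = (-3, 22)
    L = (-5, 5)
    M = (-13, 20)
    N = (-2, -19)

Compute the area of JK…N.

Apply the shoelace formula: 2A = Σ (x_i·y_{i+1} − x_{i+1}·y_i), indices taken mod 5.
Σ = (69) + (95) + (-35) + (287) + (156) = 572
Area = |Σ|/2 = 286.

286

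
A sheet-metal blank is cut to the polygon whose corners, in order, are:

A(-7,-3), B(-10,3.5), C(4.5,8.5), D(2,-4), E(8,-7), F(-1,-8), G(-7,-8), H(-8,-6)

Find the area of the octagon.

Σ = (-54.5) + (-100.75) + (-35) + (18) + (-71) + (-48) + (-22) + (-18) = -331.25
Area = |Σ|/2 = 165.625.

165.625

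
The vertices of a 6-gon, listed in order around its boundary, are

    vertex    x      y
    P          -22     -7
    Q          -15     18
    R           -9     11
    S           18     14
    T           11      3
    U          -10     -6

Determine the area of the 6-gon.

513

Apply the shoelace formula: 2A = Σ (x_i·y_{i+1} − x_{i+1}·y_i), indices taken mod 6.
Σ = (-501) + (-3) + (-324) + (-100) + (-36) + (-62) = -1026
Area = |Σ|/2 = 513.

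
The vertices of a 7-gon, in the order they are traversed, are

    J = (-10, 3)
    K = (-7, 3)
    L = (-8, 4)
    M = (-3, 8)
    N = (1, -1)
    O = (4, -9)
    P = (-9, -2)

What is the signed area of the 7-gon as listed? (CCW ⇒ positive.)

-105.5

Σ = (-9) + (-4) + (-52) + (-5) + (-5) + (-89) + (-47) = -211
Signed area = Σ/2 = -105.5 (negative ⇒ clockwise traversal).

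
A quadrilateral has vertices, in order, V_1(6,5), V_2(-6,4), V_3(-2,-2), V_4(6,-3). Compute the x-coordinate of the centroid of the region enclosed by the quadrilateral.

122/105

Apply the surveyor's formula. First the cross-terms c_i = x_i·y_{i+1} − x_{i+1}·y_i:
  54, 20, 18, 48  ⇒  2A = 140, A = 70.
Then Σ (x_i + x_{i+1})·c_i = 488, so x̄ = 488 / (6·70) = 122/105.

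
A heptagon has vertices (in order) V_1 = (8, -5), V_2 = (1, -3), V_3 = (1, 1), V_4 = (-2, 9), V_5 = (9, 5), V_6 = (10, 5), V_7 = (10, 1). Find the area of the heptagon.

99

Apply the surveyor's formula: 2A = Σ (x_i·y_{i+1} − x_{i+1}·y_i), indices taken mod 7.
V_1→V_2: (8)(-3) − (1)(-5) = -19
V_2→V_3: (1)(1) − (1)(-3) = 4
V_3→V_4: (1)(9) − (-2)(1) = 11
V_4→V_5: (-2)(5) − (9)(9) = -91
V_5→V_6: (9)(5) − (10)(5) = -5
V_6→V_7: (10)(1) − (10)(5) = -40
V_7→V_1: (10)(-5) − (8)(1) = -58
Σ = -198
Area = |Σ|/2 = 99.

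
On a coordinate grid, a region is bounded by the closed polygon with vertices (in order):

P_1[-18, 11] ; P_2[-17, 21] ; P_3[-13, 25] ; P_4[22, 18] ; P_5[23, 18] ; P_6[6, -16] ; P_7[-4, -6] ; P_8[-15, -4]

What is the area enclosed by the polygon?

Apply the surveyor's formula: 2A = Σ (x_i·y_{i+1} − x_{i+1}·y_i), indices taken mod 8.
Σ = (-191) + (-152) + (-784) + (-18) + (-476) + (-100) + (-74) + (-237) = -2032
Area = |Σ|/2 = 1016.

1016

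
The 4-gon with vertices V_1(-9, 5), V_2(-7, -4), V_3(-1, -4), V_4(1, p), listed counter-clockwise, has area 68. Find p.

4

The doubled signed area Σ (x_i y_{i+1} − x_{i+1} y_i) is linear in p.
With p=0 it equals 104; the coefficient of p is 8 (from the two edges through V_4).
So 8·p + 104 = 2·68 = 136 ⇒ p = 4.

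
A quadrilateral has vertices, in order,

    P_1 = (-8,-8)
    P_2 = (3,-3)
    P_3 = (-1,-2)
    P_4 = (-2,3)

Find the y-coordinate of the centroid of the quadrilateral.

Apply the surveyor's formula. First the cross-terms c_i = x_i·y_{i+1} − x_{i+1}·y_i:
  48, -9, -7, 40  ⇒  2A = 72, A = 36.
Then Σ (y_i + y_{i+1})·c_i = -690, so ȳ = -690 / (6·36) = -115/36.

-115/36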